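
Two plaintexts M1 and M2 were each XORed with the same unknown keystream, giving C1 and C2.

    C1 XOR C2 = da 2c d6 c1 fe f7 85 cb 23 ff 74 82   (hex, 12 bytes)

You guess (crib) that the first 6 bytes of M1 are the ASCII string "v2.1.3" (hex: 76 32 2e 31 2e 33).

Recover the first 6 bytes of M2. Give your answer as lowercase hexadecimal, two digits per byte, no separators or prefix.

Since C1 ⊕ C2 = M1 ⊕ M2, XORing with the guessed M1 bytes yields the corresponding M2 bytes: M2 = (C1 ⊕ C2) ⊕ M1.
byte 0: 11011010 xor 01110110 = 10101100
byte 1: 00101100 xor 00110010 = 00011110
byte 2: 11010110 xor 00101110 = 11111000
byte 3: 11000001 xor 00110001 = 11110000
byte 4: 11111110 xor 00101110 = 11010000
byte 5: 11110111 xor 00110011 = 11000100

ac1ef8f0d0c4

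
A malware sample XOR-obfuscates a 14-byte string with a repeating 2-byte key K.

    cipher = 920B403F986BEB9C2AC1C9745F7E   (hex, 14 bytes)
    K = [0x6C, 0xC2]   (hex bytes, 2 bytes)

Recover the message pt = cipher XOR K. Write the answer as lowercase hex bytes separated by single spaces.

The 2-byte key repeats, so the effective keystream is 6c c2 6c c2 6c c2 6c c2 6c c2 6c c2 6c c2.
byte 0: 92 ^ 6c = fe
byte 1: 0b ^ c2 = c9
byte 2: 40 ^ 6c = 2c
byte 3: 3f ^ c2 = fd
byte 4: 98 ^ 6c = f4
byte 5: 6b ^ c2 = a9
byte 6: eb ^ 6c = 87
byte 7: 9c ^ c2 = 5e
byte 8: 2a ^ 6c = 46
byte 9: c1 ^ c2 = 03
byte 10: c9 ^ 6c = a5
byte 11: 74 ^ c2 = b6
byte 12: 5f ^ 6c = 33
byte 13: 7e ^ c2 = bc

fe c9 2c fd f4 a9 87 5e 46 03 a5 b6 33 bc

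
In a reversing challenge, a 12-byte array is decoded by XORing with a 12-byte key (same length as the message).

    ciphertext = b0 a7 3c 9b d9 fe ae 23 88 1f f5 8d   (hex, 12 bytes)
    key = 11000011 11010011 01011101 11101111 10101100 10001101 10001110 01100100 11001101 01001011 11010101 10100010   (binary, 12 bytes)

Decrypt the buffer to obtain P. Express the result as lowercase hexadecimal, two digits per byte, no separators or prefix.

73746174757320474554202f

XOR is its own inverse, so applying the key byte-wise gives the result directly.
b0 xor c3 = 73
a7 xor d3 = 74
3c xor 5d = 61
9b xor ef = 74
d9 xor ac = 75
fe xor 8d = 73
ae xor 8e = 20
23 xor 64 = 47
88 xor cd = 45
1f xor 4b = 54
f5 xor d5 = 20
8d xor a2 = 2f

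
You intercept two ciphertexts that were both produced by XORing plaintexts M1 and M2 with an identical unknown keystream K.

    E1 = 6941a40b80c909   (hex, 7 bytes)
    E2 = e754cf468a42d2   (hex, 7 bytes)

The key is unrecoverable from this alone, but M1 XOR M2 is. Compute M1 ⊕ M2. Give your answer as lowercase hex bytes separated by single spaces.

8e 15 6b 4d 0a 8b db

E1 ⊕ E2 = (M1 ⊕ K) ⊕ (M2 ⊕ K) = M1 ⊕ M2 — the shared key cancels under XOR.
byte 0: 69 xor e7 = 8e
byte 1: 41 xor 54 = 15
byte 2: a4 xor cf = 6b
byte 3: 0b xor 46 = 4d
byte 4: 80 xor 8a = 0a
byte 5: c9 xor 42 = 8b
byte 6: 09 xor d2 = db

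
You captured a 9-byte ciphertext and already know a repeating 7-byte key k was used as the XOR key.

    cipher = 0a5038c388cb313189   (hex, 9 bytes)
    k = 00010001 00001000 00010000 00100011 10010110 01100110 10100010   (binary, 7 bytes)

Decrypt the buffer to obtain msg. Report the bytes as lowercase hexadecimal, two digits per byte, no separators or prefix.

The 7-byte key repeats, so the effective keystream is 11 08 10 23 96 66 a2 11 08.
byte 0:  10 ⊕  17 =  27
byte 1:  80 ⊕   8 =  88
byte 2:  56 ⊕  16 =  40
byte 3: 195 ⊕  35 = 224
byte 4: 136 ⊕ 150 =  30
byte 5: 203 ⊕ 102 = 173
byte 6:  49 ⊕ 162 = 147
byte 7:  49 ⊕  17 =  32
byte 8: 137 ⊕   8 = 129

1b5828e01ead932081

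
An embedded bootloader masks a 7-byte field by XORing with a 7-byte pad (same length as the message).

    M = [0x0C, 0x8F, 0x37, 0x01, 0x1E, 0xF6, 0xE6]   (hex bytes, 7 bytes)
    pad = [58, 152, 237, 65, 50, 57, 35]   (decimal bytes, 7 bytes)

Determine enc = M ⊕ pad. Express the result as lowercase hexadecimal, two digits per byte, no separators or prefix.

3617da402ccfc5

XOR is its own inverse, so applying the key byte-wise gives the result directly.
00001100 xor 00111010 = 00110110
10001111 xor 10011000 = 00010111
00110111 xor 11101101 = 11011010
00000001 xor 01000001 = 01000000
00011110 xor 00110010 = 00101100
11110110 xor 00111001 = 11001111
11100110 xor 00100011 = 11000101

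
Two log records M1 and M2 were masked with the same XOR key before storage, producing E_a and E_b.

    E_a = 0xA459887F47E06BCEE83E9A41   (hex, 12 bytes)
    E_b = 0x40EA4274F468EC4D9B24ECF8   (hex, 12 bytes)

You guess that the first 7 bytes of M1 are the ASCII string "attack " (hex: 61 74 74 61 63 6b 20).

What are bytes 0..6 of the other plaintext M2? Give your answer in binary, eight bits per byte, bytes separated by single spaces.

10000101 11000111 10111110 01101010 11010000 11100011 10100111

First, E_a ⊕ E_b = (M1 ⊕ K) ⊕ (M2 ⊕ K) = M1 ⊕ M2, so the key drops out. Then M2 = (M1 ⊕ M2) ⊕ M1 over the first 7 bytes.
byte 0: (a4 ^ 40) ^ 61 = e4 ^ 61 = 85
byte 1: (59 ^ ea) ^ 74 = b3 ^ 74 = c7
byte 2: (88 ^ 42) ^ 74 = ca ^ 74 = be
byte 3: (7f ^ 74) ^ 61 = 0b ^ 61 = 6a
byte 4: (47 ^ f4) ^ 63 = b3 ^ 63 = d0
byte 5: (e0 ^ 68) ^ 6b = 88 ^ 6b = e3
byte 6: (6b ^ ec) ^ 20 = 87 ^ 20 = a7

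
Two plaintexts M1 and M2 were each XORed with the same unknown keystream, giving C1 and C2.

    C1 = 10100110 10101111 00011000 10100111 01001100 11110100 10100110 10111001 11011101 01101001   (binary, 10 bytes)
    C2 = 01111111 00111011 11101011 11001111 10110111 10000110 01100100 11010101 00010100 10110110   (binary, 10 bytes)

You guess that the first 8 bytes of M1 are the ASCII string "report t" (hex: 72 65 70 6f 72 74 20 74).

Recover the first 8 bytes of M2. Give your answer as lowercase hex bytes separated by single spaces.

First, C1 ⊕ C2 = (M1 ⊕ K) ⊕ (M2 ⊕ K) = M1 ⊕ M2, so the key drops out. Then M2 = (M1 ⊕ M2) ⊕ M1 over the first 8 bytes.
byte 0: (a6 xor 7f) xor 72 = d9 xor 72 = ab
byte 1: (af xor 3b) xor 65 = 94 xor 65 = f1
byte 2: (18 xor eb) xor 70 = f3 xor 70 = 83
byte 3: (a7 xor cf) xor 6f = 68 xor 6f = 07
byte 4: (4c xor b7) xor 72 = fb xor 72 = 89
byte 5: (f4 xor 86) xor 74 = 72 xor 74 = 06
byte 6: (a6 xor 64) xor 20 = c2 xor 20 = e2
byte 7: (b9 xor d5) xor 74 = 6c xor 74 = 18

ab f1 83 07 89 06 e2 18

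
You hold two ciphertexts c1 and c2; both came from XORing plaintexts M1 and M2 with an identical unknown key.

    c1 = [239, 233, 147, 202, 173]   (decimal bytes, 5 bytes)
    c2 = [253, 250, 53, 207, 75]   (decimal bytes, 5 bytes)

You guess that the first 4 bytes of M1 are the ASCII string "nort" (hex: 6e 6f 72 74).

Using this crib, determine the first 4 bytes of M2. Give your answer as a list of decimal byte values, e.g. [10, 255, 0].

First, c1 ⊕ c2 = (M1 ⊕ K) ⊕ (M2 ⊕ K) = M1 ⊕ M2, so the key drops out. Then M2 = (M1 ⊕ M2) ⊕ M1 over the first 4 bytes.
byte 0: (ef ^ fd) ^ 6e = 12 ^ 6e = 7c
byte 1: (e9 ^ fa) ^ 6f = 13 ^ 6f = 7c
byte 2: (93 ^ 35) ^ 72 = a6 ^ 72 = d4
byte 3: (ca ^ cf) ^ 74 = 05 ^ 74 = 71

[124, 124, 212, 113]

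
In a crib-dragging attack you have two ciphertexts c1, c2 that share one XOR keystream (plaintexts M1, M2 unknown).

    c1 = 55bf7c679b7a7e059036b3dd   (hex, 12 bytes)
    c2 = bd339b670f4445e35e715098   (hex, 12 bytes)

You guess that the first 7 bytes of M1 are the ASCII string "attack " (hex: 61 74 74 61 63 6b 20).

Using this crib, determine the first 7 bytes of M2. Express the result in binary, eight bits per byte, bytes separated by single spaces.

10001001 11111000 10010011 01100001 11110111 01010101 00011011

First, c1 ⊕ c2 = (M1 ⊕ K) ⊕ (M2 ⊕ K) = M1 ⊕ M2, so the key drops out. Then M2 = (M1 ⊕ M2) ⊕ M1 over the first 7 bytes.
byte 0: (55 ^ bd) ^ 61 = e8 ^ 61 = 89
byte 1: (bf ^ 33) ^ 74 = 8c ^ 74 = f8
byte 2: (7c ^ 9b) ^ 74 = e7 ^ 74 = 93
byte 3: (67 ^ 67) ^ 61 = 00 ^ 61 = 61
byte 4: (9b ^ 0f) ^ 63 = 94 ^ 63 = f7
byte 5: (7a ^ 44) ^ 6b = 3e ^ 6b = 55
byte 6: (7e ^ 45) ^ 20 = 3b ^ 20 = 1b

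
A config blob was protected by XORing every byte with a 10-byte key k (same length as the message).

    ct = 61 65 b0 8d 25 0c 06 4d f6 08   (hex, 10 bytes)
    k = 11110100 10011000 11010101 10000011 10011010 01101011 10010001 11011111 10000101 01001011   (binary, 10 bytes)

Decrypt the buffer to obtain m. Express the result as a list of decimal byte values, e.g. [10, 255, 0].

XOR is its own inverse, so applying the key byte-wise gives the result directly.
01100001 XOR 11110100 = 10010101
01100101 XOR 10011000 = 11111101
10110000 XOR 11010101 = 01100101
10001101 XOR 10000011 = 00001110
00100101 XOR 10011010 = 10111111
00001100 XOR 01101011 = 01100111
00000110 XOR 10010001 = 10010111
01001101 XOR 11011111 = 10010010
11110110 XOR 10000101 = 01110011
00001000 XOR 01001011 = 01000011

[149, 253, 101, 14, 191, 103, 151, 146, 115, 67]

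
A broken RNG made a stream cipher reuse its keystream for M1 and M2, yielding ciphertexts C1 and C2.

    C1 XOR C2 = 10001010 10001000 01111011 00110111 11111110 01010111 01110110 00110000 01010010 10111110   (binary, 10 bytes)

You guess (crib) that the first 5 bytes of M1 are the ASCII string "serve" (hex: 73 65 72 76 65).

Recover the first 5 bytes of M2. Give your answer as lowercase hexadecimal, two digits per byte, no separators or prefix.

f9ed09419b

Since C1 ⊕ C2 = M1 ⊕ M2, XORing with the guessed M1 bytes yields the corresponding M2 bytes: M2 = (C1 ⊕ C2) ⊕ M1.
8a ⊕ 73 = f9
88 ⊕ 65 = ed
7b ⊕ 72 = 09
37 ⊕ 76 = 41
fe ⊕ 65 = 9b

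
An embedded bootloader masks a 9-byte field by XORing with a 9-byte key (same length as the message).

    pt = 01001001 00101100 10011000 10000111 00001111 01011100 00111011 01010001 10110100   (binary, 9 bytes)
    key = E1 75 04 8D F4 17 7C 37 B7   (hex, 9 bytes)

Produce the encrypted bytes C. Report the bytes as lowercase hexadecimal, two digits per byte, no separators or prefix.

a8599c0afb4b476603

XOR is its own inverse, so applying the key byte-wise gives the result directly.
49 ⊕ e1 = a8
2c ⊕ 75 = 59
98 ⊕ 04 = 9c
87 ⊕ 8d = 0a
0f ⊕ f4 = fb
5c ⊕ 17 = 4b
3b ⊕ 7c = 47
51 ⊕ 37 = 66
b4 ⊕ b7 = 03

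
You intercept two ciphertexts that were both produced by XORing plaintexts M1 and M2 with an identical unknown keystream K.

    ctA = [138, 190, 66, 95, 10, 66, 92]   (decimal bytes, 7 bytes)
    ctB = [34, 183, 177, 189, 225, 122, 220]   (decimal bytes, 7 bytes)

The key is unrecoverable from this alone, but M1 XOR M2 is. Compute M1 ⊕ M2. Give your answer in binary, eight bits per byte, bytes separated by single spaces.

ctA ⊕ ctB = (M1 ⊕ K) ⊕ (M2 ⊕ K) = M1 ⊕ M2 — the shared key cancels under XOR.
byte 0: 8a ⊕ 22 = a8
byte 1: be ⊕ b7 = 09
byte 2: 42 ⊕ b1 = f3
byte 3: 5f ⊕ bd = e2
byte 4: 0a ⊕ e1 = eb
byte 5: 42 ⊕ 7a = 38
byte 6: 5c ⊕ dc = 80

10101000 00001001 11110011 11100010 11101011 00111000 10000000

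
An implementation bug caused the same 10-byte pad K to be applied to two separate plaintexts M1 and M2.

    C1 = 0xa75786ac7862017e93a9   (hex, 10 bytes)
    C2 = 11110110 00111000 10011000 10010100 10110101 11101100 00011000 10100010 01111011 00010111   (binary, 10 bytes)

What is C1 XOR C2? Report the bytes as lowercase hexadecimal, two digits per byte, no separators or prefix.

C1 ⊕ C2 = (M1 ⊕ K) ⊕ (M2 ⊕ K) = M1 ⊕ M2 — the shared key cancels under XOR.
10100111 ^ 11110110 = 01010001
01010111 ^ 00111000 = 01101111
10000110 ^ 10011000 = 00011110
10101100 ^ 10010100 = 00111000
01111000 ^ 10110101 = 11001101
01100010 ^ 11101100 = 10001110
00000001 ^ 00011000 = 00011001
01111110 ^ 10100010 = 11011100
10010011 ^ 01111011 = 11101000
10101001 ^ 00010111 = 10111110

516f1e38cd8e19dce8be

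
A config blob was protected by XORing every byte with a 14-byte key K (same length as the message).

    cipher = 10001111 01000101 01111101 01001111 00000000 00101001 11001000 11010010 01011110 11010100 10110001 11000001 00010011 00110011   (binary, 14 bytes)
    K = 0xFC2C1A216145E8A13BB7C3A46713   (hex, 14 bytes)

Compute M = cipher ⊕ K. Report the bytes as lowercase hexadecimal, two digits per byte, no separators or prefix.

7369676e616c2073656372657420

XOR is its own inverse, so applying the key byte-wise gives the result directly.
byte 0: 8f ⊕ fc = 73
byte 1: 45 ⊕ 2c = 69
byte 2: 7d ⊕ 1a = 67
byte 3: 4f ⊕ 21 = 6e
byte 4: 00 ⊕ 61 = 61
byte 5: 29 ⊕ 45 = 6c
byte 6: c8 ⊕ e8 = 20
byte 7: d2 ⊕ a1 = 73
byte 8: 5e ⊕ 3b = 65
byte 9: d4 ⊕ b7 = 63
byte 10: b1 ⊕ c3 = 72
byte 11: c1 ⊕ a4 = 65
byte 12: 13 ⊕ 67 = 74
byte 13: 33 ⊕ 13 = 20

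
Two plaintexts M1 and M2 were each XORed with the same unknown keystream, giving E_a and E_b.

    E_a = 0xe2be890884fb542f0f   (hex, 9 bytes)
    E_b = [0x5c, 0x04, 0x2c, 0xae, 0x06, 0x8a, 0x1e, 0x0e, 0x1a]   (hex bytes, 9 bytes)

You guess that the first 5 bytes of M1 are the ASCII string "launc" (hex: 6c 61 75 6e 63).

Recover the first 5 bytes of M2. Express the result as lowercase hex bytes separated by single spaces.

First, E_a ⊕ E_b = (M1 ⊕ K) ⊕ (M2 ⊕ K) = M1 ⊕ M2, so the key drops out. Then M2 = (M1 ⊕ M2) ⊕ M1 over the first 5 bytes.
byte 0: (e2 xor 5c) xor 6c = be xor 6c = d2
byte 1: (be xor 04) xor 61 = ba xor 61 = db
byte 2: (89 xor 2c) xor 75 = a5 xor 75 = d0
byte 3: (08 xor ae) xor 6e = a6 xor 6e = c8
byte 4: (84 xor 06) xor 63 = 82 xor 63 = e1

d2 db d0 c8 e1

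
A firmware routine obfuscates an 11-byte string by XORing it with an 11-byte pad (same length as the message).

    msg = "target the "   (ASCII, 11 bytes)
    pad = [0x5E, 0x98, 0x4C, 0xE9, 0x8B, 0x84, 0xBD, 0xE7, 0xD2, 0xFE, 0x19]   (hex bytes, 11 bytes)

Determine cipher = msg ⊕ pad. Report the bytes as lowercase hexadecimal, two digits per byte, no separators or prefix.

2af93e8eeef09d93ba9b39

74 XOR 5e = 2a
61 XOR 98 = f9
72 XOR 4c = 3e
67 XOR e9 = 8e
65 XOR 8b = ee
74 XOR 84 = f0
20 XOR bd = 9d
74 XOR e7 = 93
68 XOR d2 = ba
65 XOR fe = 9b
20 XOR 19 = 39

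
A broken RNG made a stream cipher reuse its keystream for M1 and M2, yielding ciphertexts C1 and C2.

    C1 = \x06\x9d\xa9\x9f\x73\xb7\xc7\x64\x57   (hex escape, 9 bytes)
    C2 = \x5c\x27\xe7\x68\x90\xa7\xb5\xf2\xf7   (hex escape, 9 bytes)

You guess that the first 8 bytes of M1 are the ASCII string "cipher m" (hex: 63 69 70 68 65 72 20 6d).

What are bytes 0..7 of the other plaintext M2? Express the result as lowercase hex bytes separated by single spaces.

39 d3 3e 9f 86 62 52 fb

First, C1 ⊕ C2 = (M1 ⊕ K) ⊕ (M2 ⊕ K) = M1 ⊕ M2, so the key drops out. Then M2 = (M1 ⊕ M2) ⊕ M1 over the first 8 bytes.
byte 0: (06 XOR 5c) XOR 63 = 5a XOR 63 = 39
byte 1: (9d XOR 27) XOR 69 = ba XOR 69 = d3
byte 2: (a9 XOR e7) XOR 70 = 4e XOR 70 = 3e
byte 3: (9f XOR 68) XOR 68 = f7 XOR 68 = 9f
byte 4: (73 XOR 90) XOR 65 = e3 XOR 65 = 86
byte 5: (b7 XOR a7) XOR 72 = 10 XOR 72 = 62
byte 6: (c7 XOR b5) XOR 20 = 72 XOR 20 = 52
byte 7: (64 XOR f2) XOR 6d = 96 XOR 6d = fb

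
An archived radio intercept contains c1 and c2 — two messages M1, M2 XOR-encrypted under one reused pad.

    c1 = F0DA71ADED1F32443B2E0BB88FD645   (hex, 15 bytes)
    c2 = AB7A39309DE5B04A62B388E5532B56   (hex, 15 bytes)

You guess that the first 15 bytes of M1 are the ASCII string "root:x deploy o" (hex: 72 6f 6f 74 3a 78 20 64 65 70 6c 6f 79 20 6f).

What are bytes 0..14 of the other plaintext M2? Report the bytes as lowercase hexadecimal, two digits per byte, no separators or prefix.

29cf27e94a82a26a3cedef32a5dd7c

First, c1 ⊕ c2 = (M1 ⊕ K) ⊕ (M2 ⊕ K) = M1 ⊕ M2, so the key drops out. Then M2 = (M1 ⊕ M2) ⊕ M1 over the first 15 bytes.
byte 0: (f0 ^ ab) ^ 72 = 5b ^ 72 = 29
byte 1: (da ^ 7a) ^ 6f = a0 ^ 6f = cf
byte 2: (71 ^ 39) ^ 6f = 48 ^ 6f = 27
byte 3: (ad ^ 30) ^ 74 = 9d ^ 74 = e9
byte 4: (ed ^ 9d) ^ 3a = 70 ^ 3a = 4a
byte 5: (1f ^ e5) ^ 78 = fa ^ 78 = 82
byte 6: (32 ^ b0) ^ 20 = 82 ^ 20 = a2
byte 7: (44 ^ 4a) ^ 64 = 0e ^ 64 = 6a
byte 8: (3b ^ 62) ^ 65 = 59 ^ 65 = 3c
byte 9: (2e ^ b3) ^ 70 = 9d ^ 70 = ed
byte 10: (0b ^ 88) ^ 6c = 83 ^ 6c = ef
byte 11: (b8 ^ e5) ^ 6f = 5d ^ 6f = 32
byte 12: (8f ^ 53) ^ 79 = dc ^ 79 = a5
byte 13: (d6 ^ 2b) ^ 20 = fd ^ 20 = dd
byte 14: (45 ^ 56) ^ 6f = 13 ^ 6f = 7c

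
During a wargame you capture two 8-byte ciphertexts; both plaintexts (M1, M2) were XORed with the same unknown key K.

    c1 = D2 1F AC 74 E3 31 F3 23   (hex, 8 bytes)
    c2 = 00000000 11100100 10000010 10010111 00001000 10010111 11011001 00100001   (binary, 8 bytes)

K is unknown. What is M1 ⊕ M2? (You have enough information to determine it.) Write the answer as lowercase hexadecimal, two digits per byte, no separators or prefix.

c1 ⊕ c2 = (M1 ⊕ K) ⊕ (M2 ⊕ K) = M1 ⊕ M2 — the shared key cancels under XOR.
byte 0: 210 xor   0 = 210
byte 1:  31 xor 228 = 251
byte 2: 172 xor 130 =  46
byte 3: 116 xor 151 = 227
byte 4: 227 xor   8 = 235
byte 5:  49 xor 151 = 166
byte 6: 243 xor 217 =  42
byte 7:  35 xor  33 =   2

d2fb2ee3eba62a02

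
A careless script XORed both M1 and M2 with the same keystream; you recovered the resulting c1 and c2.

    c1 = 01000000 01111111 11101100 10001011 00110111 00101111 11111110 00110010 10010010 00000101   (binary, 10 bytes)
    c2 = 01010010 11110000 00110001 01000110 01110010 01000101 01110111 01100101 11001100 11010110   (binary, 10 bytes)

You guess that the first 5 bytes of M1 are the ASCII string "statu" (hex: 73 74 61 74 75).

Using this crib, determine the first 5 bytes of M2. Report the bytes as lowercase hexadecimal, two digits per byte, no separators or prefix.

First, c1 ⊕ c2 = (M1 ⊕ K) ⊕ (M2 ⊕ K) = M1 ⊕ M2, so the key drops out. Then M2 = (M1 ⊕ M2) ⊕ M1 over the first 5 bytes.
byte 0: (40 xor 52) xor 73 = 12 xor 73 = 61
byte 1: (7f xor f0) xor 74 = 8f xor 74 = fb
byte 2: (ec xor 31) xor 61 = dd xor 61 = bc
byte 3: (8b xor 46) xor 74 = cd xor 74 = b9
byte 4: (37 xor 72) xor 75 = 45 xor 75 = 30

61fbbcb930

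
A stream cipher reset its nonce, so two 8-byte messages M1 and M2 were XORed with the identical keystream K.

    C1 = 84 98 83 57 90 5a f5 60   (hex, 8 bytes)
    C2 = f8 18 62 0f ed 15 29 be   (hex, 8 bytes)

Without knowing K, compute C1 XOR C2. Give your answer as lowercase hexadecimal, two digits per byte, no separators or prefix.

C1 ⊕ C2 = (M1 ⊕ K) ⊕ (M2 ⊕ K) = M1 ⊕ M2 — the shared key cancels under XOR.
byte 0: 10000100 XOR 11111000 = 01111100
byte 1: 10011000 XOR 00011000 = 10000000
byte 2: 10000011 XOR 01100010 = 11100001
byte 3: 01010111 XOR 00001111 = 01011000
byte 4: 10010000 XOR 11101101 = 01111101
byte 5: 01011010 XOR 00010101 = 01001111
byte 6: 11110101 XOR 00101001 = 11011100
byte 7: 01100000 XOR 10111110 = 11011110

7c80e1587d4fdcde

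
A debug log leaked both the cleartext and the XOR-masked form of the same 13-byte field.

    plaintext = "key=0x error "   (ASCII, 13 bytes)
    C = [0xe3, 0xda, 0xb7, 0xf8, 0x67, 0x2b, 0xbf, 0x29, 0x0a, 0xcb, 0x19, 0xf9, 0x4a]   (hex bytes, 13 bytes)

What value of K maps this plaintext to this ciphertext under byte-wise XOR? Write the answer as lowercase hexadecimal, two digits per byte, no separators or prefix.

88bfcec557539f4c78b9768b6a

Since C = plaintext ⊕ K, XORing both sides with plaintext gives K = plaintext ⊕ C.
6b xor e3 = 88
65 xor da = bf
79 xor b7 = ce
3d xor f8 = c5
30 xor 67 = 57
78 xor 2b = 53
20 xor bf = 9f
65 xor 29 = 4c
72 xor 0a = 78
72 xor cb = b9
6f xor 19 = 76
72 xor f9 = 8b
20 xor 4a = 6a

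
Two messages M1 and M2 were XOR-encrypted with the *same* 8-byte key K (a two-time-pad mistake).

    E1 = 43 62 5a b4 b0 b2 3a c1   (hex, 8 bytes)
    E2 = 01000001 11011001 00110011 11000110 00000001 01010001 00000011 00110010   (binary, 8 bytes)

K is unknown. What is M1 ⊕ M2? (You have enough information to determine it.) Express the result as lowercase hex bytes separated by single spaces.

02 bb 69 72 b1 e3 39 f3

E1 ⊕ E2 = (M1 ⊕ K) ⊕ (M2 ⊕ K) = M1 ⊕ M2 — the shared key cancels under XOR.
byte 0:  67 ^  65 =   2
byte 1:  98 ^ 217 = 187
byte 2:  90 ^  51 = 105
byte 3: 180 ^ 198 = 114
byte 4: 176 ^   1 = 177
byte 5: 178 ^  81 = 227
byte 6:  58 ^   3 =  57
byte 7: 193 ^  50 = 243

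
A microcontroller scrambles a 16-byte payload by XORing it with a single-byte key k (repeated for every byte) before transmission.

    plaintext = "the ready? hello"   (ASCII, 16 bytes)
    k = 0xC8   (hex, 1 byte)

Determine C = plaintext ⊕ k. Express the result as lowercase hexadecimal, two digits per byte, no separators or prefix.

The 1-byte key repeats, so the effective keystream is c8 c8 c8 c8 c8 c8 c8 c8 c8 c8 c8 c8 c8 c8 c8 c8.
byte 0: 74 XOR c8 = bc
byte 1: 68 XOR c8 = a0
byte 2: 65 XOR c8 = ad
byte 3: 20 XOR c8 = e8
byte 4: 72 XOR c8 = ba
byte 5: 65 XOR c8 = ad
byte 6: 61 XOR c8 = a9
byte 7: 64 XOR c8 = ac
byte 8: 79 XOR c8 = b1
byte 9: 3f XOR c8 = f7
byte 10: 20 XOR c8 = e8
byte 11: 68 XOR c8 = a0
byte 12: 65 XOR c8 = ad
byte 13: 6c XOR c8 = a4
byte 14: 6c XOR c8 = a4
byte 15: 6f XOR c8 = a7

bca0ade8baada9acb1f7e8a0ada4a4a7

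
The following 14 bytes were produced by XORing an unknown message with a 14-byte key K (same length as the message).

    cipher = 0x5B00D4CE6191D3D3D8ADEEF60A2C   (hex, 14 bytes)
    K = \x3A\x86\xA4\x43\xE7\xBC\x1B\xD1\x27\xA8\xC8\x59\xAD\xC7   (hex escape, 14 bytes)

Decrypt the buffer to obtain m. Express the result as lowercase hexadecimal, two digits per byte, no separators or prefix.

XOR is its own inverse, so applying the key byte-wise gives the result directly.
5b xor 3a = 61
00 xor 86 = 86
d4 xor a4 = 70
ce xor 43 = 8d
61 xor e7 = 86
91 xor bc = 2d
d3 xor 1b = c8
d3 xor d1 = 02
d8 xor 27 = ff
ad xor a8 = 05
ee xor c8 = 26
f6 xor 59 = af
0a xor ad = a7
2c xor c7 = eb

6186708d862dc802ff0526afa7eb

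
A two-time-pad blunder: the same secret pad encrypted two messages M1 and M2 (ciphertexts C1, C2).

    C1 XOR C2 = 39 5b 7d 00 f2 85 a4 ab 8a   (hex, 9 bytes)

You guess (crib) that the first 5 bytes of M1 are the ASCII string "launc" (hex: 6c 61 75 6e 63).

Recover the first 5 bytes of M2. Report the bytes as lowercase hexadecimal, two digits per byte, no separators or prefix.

553a086e91

Since C1 ⊕ C2 = M1 ⊕ M2, XORing with the guessed M1 bytes yields the corresponding M2 bytes: M2 = (C1 ⊕ C2) ⊕ M1.
00111001 ^ 01101100 = 01010101
01011011 ^ 01100001 = 00111010
01111101 ^ 01110101 = 00001000
00000000 ^ 01101110 = 01101110
11110010 ^ 01100011 = 10010001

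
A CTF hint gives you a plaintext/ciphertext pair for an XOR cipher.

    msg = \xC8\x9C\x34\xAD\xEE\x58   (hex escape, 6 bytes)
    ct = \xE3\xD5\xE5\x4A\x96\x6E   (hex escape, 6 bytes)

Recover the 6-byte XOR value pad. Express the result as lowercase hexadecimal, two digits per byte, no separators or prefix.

2b49d1e77836

Since ct = msg ⊕ pad, XORing both sides with msg gives pad = msg ⊕ ct.
c8 ^ e3 = 2b
9c ^ d5 = 49
34 ^ e5 = d1
ad ^ 4a = e7
ee ^ 96 = 78
58 ^ 6e = 36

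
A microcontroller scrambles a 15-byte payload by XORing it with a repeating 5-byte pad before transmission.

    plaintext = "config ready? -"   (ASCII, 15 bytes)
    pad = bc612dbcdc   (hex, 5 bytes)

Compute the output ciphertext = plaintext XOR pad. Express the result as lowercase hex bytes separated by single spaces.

The 5-byte key repeats, so the effective keystream is bc 61 2d bc dc bc 61 2d bc dc bc 61 2d bc dc.
byte 0: 63 xor bc = df
byte 1: 6f xor 61 = 0e
byte 2: 6e xor 2d = 43
byte 3: 66 xor bc = da
byte 4: 69 xor dc = b5
byte 5: 67 xor bc = db
byte 6: 20 xor 61 = 41
byte 7: 72 xor 2d = 5f
byte 8: 65 xor bc = d9
byte 9: 61 xor dc = bd
byte 10: 64 xor bc = d8
byte 11: 79 xor 61 = 18
byte 12: 3f xor 2d = 12
byte 13: 20 xor bc = 9c
byte 14: 2d xor dc = f1

df 0e 43 da b5 db 41 5f d9 bd d8 18 12 9c f1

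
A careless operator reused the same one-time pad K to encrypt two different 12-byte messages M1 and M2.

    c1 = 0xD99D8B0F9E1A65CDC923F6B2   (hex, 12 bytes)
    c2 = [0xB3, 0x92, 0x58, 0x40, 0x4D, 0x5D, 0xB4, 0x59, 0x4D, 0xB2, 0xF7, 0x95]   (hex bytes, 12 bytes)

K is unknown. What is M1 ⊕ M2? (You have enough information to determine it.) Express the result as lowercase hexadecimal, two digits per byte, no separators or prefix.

6a0fd34fd347d19484910127

c1 ⊕ c2 = (M1 ⊕ K) ⊕ (M2 ⊕ K) = M1 ⊕ M2 — the shared key cancels under XOR.
byte 0: d9 xor b3 = 6a
byte 1: 9d xor 92 = 0f
byte 2: 8b xor 58 = d3
byte 3: 0f xor 40 = 4f
byte 4: 9e xor 4d = d3
byte 5: 1a xor 5d = 47
byte 6: 65 xor b4 = d1
byte 7: cd xor 59 = 94
byte 8: c9 xor 4d = 84
byte 9: 23 xor b2 = 91
byte 10: f6 xor f7 = 01
byte 11: b2 xor 95 = 27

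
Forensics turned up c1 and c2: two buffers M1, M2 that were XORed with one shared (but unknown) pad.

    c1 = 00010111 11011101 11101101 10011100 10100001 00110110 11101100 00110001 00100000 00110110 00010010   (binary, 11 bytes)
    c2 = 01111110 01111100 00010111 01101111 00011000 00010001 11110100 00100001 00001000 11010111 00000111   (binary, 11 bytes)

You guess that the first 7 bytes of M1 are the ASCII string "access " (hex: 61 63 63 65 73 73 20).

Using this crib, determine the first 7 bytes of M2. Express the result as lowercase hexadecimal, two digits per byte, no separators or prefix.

First, c1 ⊕ c2 = (M1 ⊕ K) ⊕ (M2 ⊕ K) = M1 ⊕ M2, so the key drops out. Then M2 = (M1 ⊕ M2) ⊕ M1 over the first 7 bytes.
byte 0: (17 ^ 7e) ^ 61 = 69 ^ 61 = 08
byte 1: (dd ^ 7c) ^ 63 = a1 ^ 63 = c2
byte 2: (ed ^ 17) ^ 63 = fa ^ 63 = 99
byte 3: (9c ^ 6f) ^ 65 = f3 ^ 65 = 96
byte 4: (a1 ^ 18) ^ 73 = b9 ^ 73 = ca
byte 5: (36 ^ 11) ^ 73 = 27 ^ 73 = 54
byte 6: (ec ^ f4) ^ 20 = 18 ^ 20 = 38

08c29996ca5438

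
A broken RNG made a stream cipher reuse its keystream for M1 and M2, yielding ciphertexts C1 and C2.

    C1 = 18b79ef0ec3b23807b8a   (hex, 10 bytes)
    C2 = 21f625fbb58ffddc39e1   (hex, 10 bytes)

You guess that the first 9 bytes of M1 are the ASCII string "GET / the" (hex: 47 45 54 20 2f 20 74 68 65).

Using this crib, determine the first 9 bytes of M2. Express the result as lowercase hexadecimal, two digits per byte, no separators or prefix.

7e04ef2b7694aa3427

First, C1 ⊕ C2 = (M1 ⊕ K) ⊕ (M2 ⊕ K) = M1 ⊕ M2, so the key drops out. Then M2 = (M1 ⊕ M2) ⊕ M1 over the first 9 bytes.
byte 0: (18 XOR 21) XOR 47 = 39 XOR 47 = 7e
byte 1: (b7 XOR f6) XOR 45 = 41 XOR 45 = 04
byte 2: (9e XOR 25) XOR 54 = bb XOR 54 = ef
byte 3: (f0 XOR fb) XOR 20 = 0b XOR 20 = 2b
byte 4: (ec XOR b5) XOR 2f = 59 XOR 2f = 76
byte 5: (3b XOR 8f) XOR 20 = b4 XOR 20 = 94
byte 6: (23 XOR fd) XOR 74 = de XOR 74 = aa
byte 7: (80 XOR dc) XOR 68 = 5c XOR 68 = 34
byte 8: (7b XOR 39) XOR 65 = 42 XOR 65 = 27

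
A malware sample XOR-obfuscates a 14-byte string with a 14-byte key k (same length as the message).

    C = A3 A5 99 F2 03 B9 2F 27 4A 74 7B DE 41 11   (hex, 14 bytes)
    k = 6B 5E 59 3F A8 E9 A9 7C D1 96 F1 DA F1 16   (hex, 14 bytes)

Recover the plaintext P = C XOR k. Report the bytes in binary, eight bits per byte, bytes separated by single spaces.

XOR is its own inverse, so applying the key byte-wise gives the result directly.
byte 0: 10100011 XOR 01101011 = 11001000
byte 1: 10100101 XOR 01011110 = 11111011
byte 2: 10011001 XOR 01011001 = 11000000
byte 3: 11110010 XOR 00111111 = 11001101
byte 4: 00000011 XOR 10101000 = 10101011
byte 5: 10111001 XOR 11101001 = 01010000
byte 6: 00101111 XOR 10101001 = 10000110
byte 7: 00100111 XOR 01111100 = 01011011
byte 8: 01001010 XOR 11010001 = 10011011
byte 9: 01110100 XOR 10010110 = 11100010
byte 10: 01111011 XOR 11110001 = 10001010
byte 11: 11011110 XOR 11011010 = 00000100
byte 12: 01000001 XOR 11110001 = 10110000
byte 13: 00010001 XOR 00010110 = 00000111

11001000 11111011 11000000 11001101 10101011 01010000 10000110 01011011 10011011 11100010 10001010 00000100 10110000 00000111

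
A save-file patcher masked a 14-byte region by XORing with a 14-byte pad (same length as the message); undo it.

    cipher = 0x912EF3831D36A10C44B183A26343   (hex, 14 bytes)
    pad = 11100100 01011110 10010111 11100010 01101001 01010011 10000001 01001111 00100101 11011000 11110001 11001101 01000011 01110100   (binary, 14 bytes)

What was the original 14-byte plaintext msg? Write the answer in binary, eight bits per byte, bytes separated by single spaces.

byte 0: 91 ⊕ e4 = 75
byte 1: 2e ⊕ 5e = 70
byte 2: f3 ⊕ 97 = 64
byte 3: 83 ⊕ e2 = 61
byte 4: 1d ⊕ 69 = 74
byte 5: 36 ⊕ 53 = 65
byte 6: a1 ⊕ 81 = 20
byte 7: 0c ⊕ 4f = 43
byte 8: 44 ⊕ 25 = 61
byte 9: b1 ⊕ d8 = 69
byte 10: 83 ⊕ f1 = 72
byte 11: a2 ⊕ cd = 6f
byte 12: 63 ⊕ 43 = 20
byte 13: 43 ⊕ 74 = 37

01110101 01110000 01100100 01100001 01110100 01100101 00100000 01000011 01100001 01101001 01110010 01101111 00100000 00110111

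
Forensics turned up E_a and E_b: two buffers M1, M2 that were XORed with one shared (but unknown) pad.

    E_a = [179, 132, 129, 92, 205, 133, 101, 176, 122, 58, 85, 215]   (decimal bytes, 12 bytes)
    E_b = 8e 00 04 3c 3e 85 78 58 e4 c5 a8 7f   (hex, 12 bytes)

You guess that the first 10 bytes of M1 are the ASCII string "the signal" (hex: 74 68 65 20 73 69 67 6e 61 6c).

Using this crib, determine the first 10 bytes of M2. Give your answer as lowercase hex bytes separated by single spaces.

49 ec e0 40 80 69 7a 86 ff 93

First, E_a ⊕ E_b = (M1 ⊕ K) ⊕ (M2 ⊕ K) = M1 ⊕ M2, so the key drops out. Then M2 = (M1 ⊕ M2) ⊕ M1 over the first 10 bytes.
byte 0: (b3 XOR 8e) XOR 74 = 3d XOR 74 = 49
byte 1: (84 XOR 00) XOR 68 = 84 XOR 68 = ec
byte 2: (81 XOR 04) XOR 65 = 85 XOR 65 = e0
byte 3: (5c XOR 3c) XOR 20 = 60 XOR 20 = 40
byte 4: (cd XOR 3e) XOR 73 = f3 XOR 73 = 80
byte 5: (85 XOR 85) XOR 69 = 00 XOR 69 = 69
byte 6: (65 XOR 78) XOR 67 = 1d XOR 67 = 7a
byte 7: (b0 XOR 58) XOR 6e = e8 XOR 6e = 86
byte 8: (7a XOR e4) XOR 61 = 9e XOR 61 = ff
byte 9: (3a XOR c5) XOR 6c = ff XOR 6c = 93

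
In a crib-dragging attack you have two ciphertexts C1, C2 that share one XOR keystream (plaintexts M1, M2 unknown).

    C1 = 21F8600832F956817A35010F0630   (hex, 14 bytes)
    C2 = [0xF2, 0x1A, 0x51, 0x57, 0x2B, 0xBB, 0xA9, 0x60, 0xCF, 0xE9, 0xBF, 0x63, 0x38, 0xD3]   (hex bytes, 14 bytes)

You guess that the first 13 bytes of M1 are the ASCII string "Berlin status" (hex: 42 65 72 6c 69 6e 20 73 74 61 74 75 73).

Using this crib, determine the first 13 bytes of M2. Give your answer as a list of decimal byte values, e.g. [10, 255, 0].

[145, 135, 67, 51, 112, 44, 223, 146, 193, 189, 202, 25, 77]

First, C1 ⊕ C2 = (M1 ⊕ K) ⊕ (M2 ⊕ K) = M1 ⊕ M2, so the key drops out. Then M2 = (M1 ⊕ M2) ⊕ M1 over the first 13 bytes.
byte 0: (21 ^ f2) ^ 42 = d3 ^ 42 = 91
byte 1: (f8 ^ 1a) ^ 65 = e2 ^ 65 = 87
byte 2: (60 ^ 51) ^ 72 = 31 ^ 72 = 43
byte 3: (08 ^ 57) ^ 6c = 5f ^ 6c = 33
byte 4: (32 ^ 2b) ^ 69 = 19 ^ 69 = 70
byte 5: (f9 ^ bb) ^ 6e = 42 ^ 6e = 2c
byte 6: (56 ^ a9) ^ 20 = ff ^ 20 = df
byte 7: (81 ^ 60) ^ 73 = e1 ^ 73 = 92
byte 8: (7a ^ cf) ^ 74 = b5 ^ 74 = c1
byte 9: (35 ^ e9) ^ 61 = dc ^ 61 = bd
byte 10: (01 ^ bf) ^ 74 = be ^ 74 = ca
byte 11: (0f ^ 63) ^ 75 = 6c ^ 75 = 19
byte 12: (06 ^ 38) ^ 73 = 3e ^ 73 = 4d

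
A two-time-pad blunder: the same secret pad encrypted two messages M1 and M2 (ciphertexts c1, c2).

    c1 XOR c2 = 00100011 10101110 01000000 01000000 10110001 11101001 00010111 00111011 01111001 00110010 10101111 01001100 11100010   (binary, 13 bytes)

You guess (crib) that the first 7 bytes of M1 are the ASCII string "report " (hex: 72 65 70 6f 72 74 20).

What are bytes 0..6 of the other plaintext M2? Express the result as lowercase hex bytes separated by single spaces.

Since c1 ⊕ c2 = M1 ⊕ M2, XORing with the guessed M1 bytes yields the corresponding M2 bytes: M2 = (c1 ⊕ c2) ⊕ M1.
byte 0: 23 XOR 72 = 51
byte 1: ae XOR 65 = cb
byte 2: 40 XOR 70 = 30
byte 3: 40 XOR 6f = 2f
byte 4: b1 XOR 72 = c3
byte 5: e9 XOR 74 = 9d
byte 6: 17 XOR 20 = 37

51 cb 30 2f c3 9d 37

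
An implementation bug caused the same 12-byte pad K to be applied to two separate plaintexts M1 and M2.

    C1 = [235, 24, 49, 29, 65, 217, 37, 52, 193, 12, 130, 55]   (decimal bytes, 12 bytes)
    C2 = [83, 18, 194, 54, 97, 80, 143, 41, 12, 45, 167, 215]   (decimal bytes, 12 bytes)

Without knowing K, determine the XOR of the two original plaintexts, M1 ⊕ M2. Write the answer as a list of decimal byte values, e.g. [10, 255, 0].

C1 ⊕ C2 = (M1 ⊕ K) ⊕ (M2 ⊕ K) = M1 ⊕ M2 — the shared key cancels under XOR.
byte 0: eb ⊕ 53 = b8
byte 1: 18 ⊕ 12 = 0a
byte 2: 31 ⊕ c2 = f3
byte 3: 1d ⊕ 36 = 2b
byte 4: 41 ⊕ 61 = 20
byte 5: d9 ⊕ 50 = 89
byte 6: 25 ⊕ 8f = aa
byte 7: 34 ⊕ 29 = 1d
byte 8: c1 ⊕ 0c = cd
byte 9: 0c ⊕ 2d = 21
byte 10: 82 ⊕ a7 = 25
byte 11: 37 ⊕ d7 = e0

[184, 10, 243, 43, 32, 137, 170, 29, 205, 33, 37, 224]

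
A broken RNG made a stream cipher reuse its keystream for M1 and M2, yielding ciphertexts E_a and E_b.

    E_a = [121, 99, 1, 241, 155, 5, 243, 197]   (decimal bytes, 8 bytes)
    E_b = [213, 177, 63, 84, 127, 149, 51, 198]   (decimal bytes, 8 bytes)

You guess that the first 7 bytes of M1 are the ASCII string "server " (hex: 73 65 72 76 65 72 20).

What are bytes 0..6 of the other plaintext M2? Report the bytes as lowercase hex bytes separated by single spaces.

First, E_a ⊕ E_b = (M1 ⊕ K) ⊕ (M2 ⊕ K) = M1 ⊕ M2, so the key drops out. Then M2 = (M1 ⊕ M2) ⊕ M1 over the first 7 bytes.
byte 0: (79 ^ d5) ^ 73 = ac ^ 73 = df
byte 1: (63 ^ b1) ^ 65 = d2 ^ 65 = b7
byte 2: (01 ^ 3f) ^ 72 = 3e ^ 72 = 4c
byte 3: (f1 ^ 54) ^ 76 = a5 ^ 76 = d3
byte 4: (9b ^ 7f) ^ 65 = e4 ^ 65 = 81
byte 5: (05 ^ 95) ^ 72 = 90 ^ 72 = e2
byte 6: (f3 ^ 33) ^ 20 = c0 ^ 20 = e0

df b7 4c d3 81 e2 e0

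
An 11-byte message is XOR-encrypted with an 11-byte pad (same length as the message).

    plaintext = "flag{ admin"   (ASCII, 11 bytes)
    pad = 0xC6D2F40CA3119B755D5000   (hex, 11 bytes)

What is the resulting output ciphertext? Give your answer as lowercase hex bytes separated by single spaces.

66 ⊕ c6 = a0
6c ⊕ d2 = be
61 ⊕ f4 = 95
67 ⊕ 0c = 6b
7b ⊕ a3 = d8
20 ⊕ 11 = 31
61 ⊕ 9b = fa
64 ⊕ 75 = 11
6d ⊕ 5d = 30
69 ⊕ 50 = 39
6e ⊕ 00 = 6e

a0 be 95 6b d8 31 fa 11 30 39 6e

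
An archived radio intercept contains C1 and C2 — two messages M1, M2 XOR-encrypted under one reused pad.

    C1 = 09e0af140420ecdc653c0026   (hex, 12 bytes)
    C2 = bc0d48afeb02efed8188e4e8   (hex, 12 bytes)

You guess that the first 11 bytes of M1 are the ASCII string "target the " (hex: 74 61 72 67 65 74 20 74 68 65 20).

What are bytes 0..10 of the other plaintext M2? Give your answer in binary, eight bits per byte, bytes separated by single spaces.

11000001 10001100 10010101 11011100 10001010 01010110 00100011 01000101 10001100 11010001 11000100

First, C1 ⊕ C2 = (M1 ⊕ K) ⊕ (M2 ⊕ K) = M1 ⊕ M2, so the key drops out. Then M2 = (M1 ⊕ M2) ⊕ M1 over the first 11 bytes.
byte 0: (09 ⊕ bc) ⊕ 74 = b5 ⊕ 74 = c1
byte 1: (e0 ⊕ 0d) ⊕ 61 = ed ⊕ 61 = 8c
byte 2: (af ⊕ 48) ⊕ 72 = e7 ⊕ 72 = 95
byte 3: (14 ⊕ af) ⊕ 67 = bb ⊕ 67 = dc
byte 4: (04 ⊕ eb) ⊕ 65 = ef ⊕ 65 = 8a
byte 5: (20 ⊕ 02) ⊕ 74 = 22 ⊕ 74 = 56
byte 6: (ec ⊕ ef) ⊕ 20 = 03 ⊕ 20 = 23
byte 7: (dc ⊕ ed) ⊕ 74 = 31 ⊕ 74 = 45
byte 8: (65 ⊕ 81) ⊕ 68 = e4 ⊕ 68 = 8c
byte 9: (3c ⊕ 88) ⊕ 65 = b4 ⊕ 65 = d1
byte 10: (00 ⊕ e4) ⊕ 20 = e4 ⊕ 20 = c4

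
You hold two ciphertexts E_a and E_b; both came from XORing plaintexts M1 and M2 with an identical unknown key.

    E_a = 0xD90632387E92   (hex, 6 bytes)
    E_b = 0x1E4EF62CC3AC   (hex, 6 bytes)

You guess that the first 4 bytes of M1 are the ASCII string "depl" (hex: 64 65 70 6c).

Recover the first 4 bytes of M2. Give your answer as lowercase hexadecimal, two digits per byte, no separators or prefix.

a32db478

First, E_a ⊕ E_b = (M1 ⊕ K) ⊕ (M2 ⊕ K) = M1 ⊕ M2, so the key drops out. Then M2 = (M1 ⊕ M2) ⊕ M1 over the first 4 bytes.
byte 0: (d9 XOR 1e) XOR 64 = c7 XOR 64 = a3
byte 1: (06 XOR 4e) XOR 65 = 48 XOR 65 = 2d
byte 2: (32 XOR f6) XOR 70 = c4 XOR 70 = b4
byte 3: (38 XOR 2c) XOR 6c = 14 XOR 6c = 78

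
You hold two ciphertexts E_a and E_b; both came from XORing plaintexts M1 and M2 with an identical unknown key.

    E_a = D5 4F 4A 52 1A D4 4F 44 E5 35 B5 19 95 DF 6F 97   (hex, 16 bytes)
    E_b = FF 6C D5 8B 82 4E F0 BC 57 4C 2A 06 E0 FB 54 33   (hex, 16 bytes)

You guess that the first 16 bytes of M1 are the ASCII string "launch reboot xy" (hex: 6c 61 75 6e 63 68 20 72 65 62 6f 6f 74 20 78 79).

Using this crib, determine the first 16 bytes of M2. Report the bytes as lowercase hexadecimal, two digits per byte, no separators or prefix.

4642eab7fbf29f8ad71bf070010443dd

First, E_a ⊕ E_b = (M1 ⊕ K) ⊕ (M2 ⊕ K) = M1 ⊕ M2, so the key drops out. Then M2 = (M1 ⊕ M2) ⊕ M1 over the first 16 bytes.
byte 0: (d5 ^ ff) ^ 6c = 2a ^ 6c = 46
byte 1: (4f ^ 6c) ^ 61 = 23 ^ 61 = 42
byte 2: (4a ^ d5) ^ 75 = 9f ^ 75 = ea
byte 3: (52 ^ 8b) ^ 6e = d9 ^ 6e = b7
byte 4: (1a ^ 82) ^ 63 = 98 ^ 63 = fb
byte 5: (d4 ^ 4e) ^ 68 = 9a ^ 68 = f2
byte 6: (4f ^ f0) ^ 20 = bf ^ 20 = 9f
byte 7: (44 ^ bc) ^ 72 = f8 ^ 72 = 8a
byte 8: (e5 ^ 57) ^ 65 = b2 ^ 65 = d7
byte 9: (35 ^ 4c) ^ 62 = 79 ^ 62 = 1b
byte 10: (b5 ^ 2a) ^ 6f = 9f ^ 6f = f0
byte 11: (19 ^ 06) ^ 6f = 1f ^ 6f = 70
byte 12: (95 ^ e0) ^ 74 = 75 ^ 74 = 01
byte 13: (df ^ fb) ^ 20 = 24 ^ 20 = 04
byte 14: (6f ^ 54) ^ 78 = 3b ^ 78 = 43
byte 15: (97 ^ 33) ^ 79 = a4 ^ 79 = dd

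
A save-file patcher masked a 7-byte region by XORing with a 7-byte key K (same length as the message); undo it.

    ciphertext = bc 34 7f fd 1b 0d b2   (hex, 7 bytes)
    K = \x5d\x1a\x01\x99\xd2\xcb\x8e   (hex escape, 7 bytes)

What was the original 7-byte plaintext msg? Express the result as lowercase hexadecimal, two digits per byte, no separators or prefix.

e12e7e64c9c63c

bc XOR 5d = e1
34 XOR 1a = 2e
7f XOR 01 = 7e
fd XOR 99 = 64
1b XOR d2 = c9
0d XOR cb = c6
b2 XOR 8e = 3c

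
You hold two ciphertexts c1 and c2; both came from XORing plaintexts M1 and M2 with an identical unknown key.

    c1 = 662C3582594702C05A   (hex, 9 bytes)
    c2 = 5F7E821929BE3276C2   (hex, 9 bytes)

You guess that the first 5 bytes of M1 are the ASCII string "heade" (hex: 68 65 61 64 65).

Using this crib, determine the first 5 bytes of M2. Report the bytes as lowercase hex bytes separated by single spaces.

First, c1 ⊕ c2 = (M1 ⊕ K) ⊕ (M2 ⊕ K) = M1 ⊕ M2, so the key drops out. Then M2 = (M1 ⊕ M2) ⊕ M1 over the first 5 bytes.
byte 0: (66 XOR 5f) XOR 68 = 39 XOR 68 = 51
byte 1: (2c XOR 7e) XOR 65 = 52 XOR 65 = 37
byte 2: (35 XOR 82) XOR 61 = b7 XOR 61 = d6
byte 3: (82 XOR 19) XOR 64 = 9b XOR 64 = ff
byte 4: (59 XOR 29) XOR 65 = 70 XOR 65 = 15

51 37 d6 ff 15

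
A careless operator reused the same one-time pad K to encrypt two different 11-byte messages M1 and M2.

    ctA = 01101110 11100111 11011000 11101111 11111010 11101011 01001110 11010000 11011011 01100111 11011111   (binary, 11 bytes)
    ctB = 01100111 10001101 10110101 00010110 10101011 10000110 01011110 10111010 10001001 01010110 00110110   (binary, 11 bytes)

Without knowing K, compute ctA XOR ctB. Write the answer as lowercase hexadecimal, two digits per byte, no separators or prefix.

ctA ⊕ ctB = (M1 ⊕ K) ⊕ (M2 ⊕ K) = M1 ⊕ M2 — the shared key cancels under XOR.
6e xor 67 = 09
e7 xor 8d = 6a
d8 xor b5 = 6d
ef xor 16 = f9
fa xor ab = 51
eb xor 86 = 6d
4e xor 5e = 10
d0 xor ba = 6a
db xor 89 = 52
67 xor 56 = 31
df xor 36 = e9

096a6df9516d106a5231e9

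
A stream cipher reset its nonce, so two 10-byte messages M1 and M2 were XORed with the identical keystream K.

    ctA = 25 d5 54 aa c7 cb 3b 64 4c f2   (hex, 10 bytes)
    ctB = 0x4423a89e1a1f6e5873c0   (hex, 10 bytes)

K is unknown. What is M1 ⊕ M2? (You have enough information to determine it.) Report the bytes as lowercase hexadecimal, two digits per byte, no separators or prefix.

ctA ⊕ ctB = (M1 ⊕ K) ⊕ (M2 ⊕ K) = M1 ⊕ M2 — the shared key cancels under XOR.
25 XOR 44 = 61
d5 XOR 23 = f6
54 XOR a8 = fc
aa XOR 9e = 34
c7 XOR 1a = dd
cb XOR 1f = d4
3b XOR 6e = 55
64 XOR 58 = 3c
4c XOR 73 = 3f
f2 XOR c0 = 32

61f6fc34ddd4553c3f32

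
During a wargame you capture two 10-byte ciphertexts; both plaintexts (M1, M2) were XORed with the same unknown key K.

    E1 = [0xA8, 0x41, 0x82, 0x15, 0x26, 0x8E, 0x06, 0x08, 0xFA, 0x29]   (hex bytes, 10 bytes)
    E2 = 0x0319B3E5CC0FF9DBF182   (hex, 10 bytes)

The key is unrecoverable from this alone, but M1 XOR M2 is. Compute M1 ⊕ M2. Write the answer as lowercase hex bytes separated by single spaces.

E1 ⊕ E2 = (M1 ⊕ K) ⊕ (M2 ⊕ K) = M1 ⊕ M2 — the shared key cancels under XOR.
a8 XOR 03 = ab
41 XOR 19 = 58
82 XOR b3 = 31
15 XOR e5 = f0
26 XOR cc = ea
8e XOR 0f = 81
06 XOR f9 = ff
08 XOR db = d3
fa XOR f1 = 0b
29 XOR 82 = ab

ab 58 31 f0 ea 81 ff d3 0b ab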